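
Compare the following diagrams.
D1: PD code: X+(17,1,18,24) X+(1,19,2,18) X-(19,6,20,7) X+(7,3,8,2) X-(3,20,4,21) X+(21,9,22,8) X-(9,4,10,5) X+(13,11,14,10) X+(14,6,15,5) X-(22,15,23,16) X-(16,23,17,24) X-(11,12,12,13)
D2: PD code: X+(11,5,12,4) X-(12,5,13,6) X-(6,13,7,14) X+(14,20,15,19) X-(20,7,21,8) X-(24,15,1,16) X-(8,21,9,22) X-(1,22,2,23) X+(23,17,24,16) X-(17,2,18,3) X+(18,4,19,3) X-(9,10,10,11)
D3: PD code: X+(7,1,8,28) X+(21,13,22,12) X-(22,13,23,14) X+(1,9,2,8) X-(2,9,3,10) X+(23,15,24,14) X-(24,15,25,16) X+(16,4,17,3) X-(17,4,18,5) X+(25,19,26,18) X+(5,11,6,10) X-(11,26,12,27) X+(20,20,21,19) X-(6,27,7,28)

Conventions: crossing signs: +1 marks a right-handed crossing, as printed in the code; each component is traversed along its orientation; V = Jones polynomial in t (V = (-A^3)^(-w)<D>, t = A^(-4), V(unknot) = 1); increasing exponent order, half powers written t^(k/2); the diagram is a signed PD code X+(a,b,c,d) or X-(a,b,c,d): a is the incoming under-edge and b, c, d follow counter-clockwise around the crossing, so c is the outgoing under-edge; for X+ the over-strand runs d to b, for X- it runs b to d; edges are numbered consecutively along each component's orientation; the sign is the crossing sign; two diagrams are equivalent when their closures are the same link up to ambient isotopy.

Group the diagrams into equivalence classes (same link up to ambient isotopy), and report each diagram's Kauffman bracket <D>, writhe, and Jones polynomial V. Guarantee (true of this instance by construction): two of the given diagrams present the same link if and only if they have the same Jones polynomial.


equivalence classes: {D1} | {D2} | {D3}
D1 (bracket A^-8 - A^-4 + 1 - A^4 + A^8; 12 crossings at w = 0): V = t^-2 - t^-1 + 1 - t + t^2
D2 (bracket A^-8 + 1 - A^4; 12 crossings at w = -4): V = -t^-4 + t^-3 + t^-1
V(D3) = 1  (w +2, c 14, <D> = A^6)
observation: V(t) takes 3 values over 3 diagrams, fixing the grouping


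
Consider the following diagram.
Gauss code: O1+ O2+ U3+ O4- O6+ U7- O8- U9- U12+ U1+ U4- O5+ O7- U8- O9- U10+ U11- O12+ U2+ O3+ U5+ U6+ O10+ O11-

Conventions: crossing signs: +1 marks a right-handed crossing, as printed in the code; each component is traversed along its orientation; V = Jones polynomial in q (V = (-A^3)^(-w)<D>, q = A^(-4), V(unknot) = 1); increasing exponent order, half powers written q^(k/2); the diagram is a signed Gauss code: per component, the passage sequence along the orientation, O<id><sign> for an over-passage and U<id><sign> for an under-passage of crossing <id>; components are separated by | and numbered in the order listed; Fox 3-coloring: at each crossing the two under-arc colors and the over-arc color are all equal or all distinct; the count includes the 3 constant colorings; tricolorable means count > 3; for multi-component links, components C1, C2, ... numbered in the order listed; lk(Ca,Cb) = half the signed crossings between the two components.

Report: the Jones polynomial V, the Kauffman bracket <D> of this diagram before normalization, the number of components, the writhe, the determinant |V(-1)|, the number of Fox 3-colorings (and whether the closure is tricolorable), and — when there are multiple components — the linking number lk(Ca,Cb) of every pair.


V(q) = -q^-1 + 2 - q + 2q^2 - q^3 + q^4 - q^5
bracket: -A^-14 + A^-10 - A^-6 + 2A^-2 - A^2 + 2A^6 - A^10, w = +2
1 component, writhe +2, over 12 crossings
det 9, colorings 9 of 3^12 — tricolorable
observation: det 9 = |V(-1)|; divisible by 3, so tricolorable


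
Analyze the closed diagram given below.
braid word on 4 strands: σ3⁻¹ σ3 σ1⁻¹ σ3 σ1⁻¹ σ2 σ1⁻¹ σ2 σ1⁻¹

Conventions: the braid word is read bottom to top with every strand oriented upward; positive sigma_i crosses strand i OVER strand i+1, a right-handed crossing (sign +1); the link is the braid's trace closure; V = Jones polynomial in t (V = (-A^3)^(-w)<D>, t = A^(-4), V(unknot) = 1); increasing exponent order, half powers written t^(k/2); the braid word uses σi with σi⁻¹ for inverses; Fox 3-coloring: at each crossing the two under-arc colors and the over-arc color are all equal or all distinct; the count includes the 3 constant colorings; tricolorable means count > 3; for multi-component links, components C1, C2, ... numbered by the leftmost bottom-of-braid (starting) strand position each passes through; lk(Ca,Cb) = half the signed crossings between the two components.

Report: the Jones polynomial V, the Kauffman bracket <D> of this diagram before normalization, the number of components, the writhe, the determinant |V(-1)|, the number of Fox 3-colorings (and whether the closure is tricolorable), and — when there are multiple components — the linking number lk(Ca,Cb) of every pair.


V = t^-5 - 2t^-4 + 2t^-3 - 2t^-2 + 2t^-1 - 1 + t
<D> = -A^-7 + A^-3 - 2A + 2A^5 - 2A^9 + 2A^13 - A^17 (w = -1)
1 component over 9 crossings, w = -1
3 Fox colorings among 3^9, |V(-1)| = 11: not tricolorable
why: |V(-1)| = 11: so not tricolorable, since 3 does not divide 11


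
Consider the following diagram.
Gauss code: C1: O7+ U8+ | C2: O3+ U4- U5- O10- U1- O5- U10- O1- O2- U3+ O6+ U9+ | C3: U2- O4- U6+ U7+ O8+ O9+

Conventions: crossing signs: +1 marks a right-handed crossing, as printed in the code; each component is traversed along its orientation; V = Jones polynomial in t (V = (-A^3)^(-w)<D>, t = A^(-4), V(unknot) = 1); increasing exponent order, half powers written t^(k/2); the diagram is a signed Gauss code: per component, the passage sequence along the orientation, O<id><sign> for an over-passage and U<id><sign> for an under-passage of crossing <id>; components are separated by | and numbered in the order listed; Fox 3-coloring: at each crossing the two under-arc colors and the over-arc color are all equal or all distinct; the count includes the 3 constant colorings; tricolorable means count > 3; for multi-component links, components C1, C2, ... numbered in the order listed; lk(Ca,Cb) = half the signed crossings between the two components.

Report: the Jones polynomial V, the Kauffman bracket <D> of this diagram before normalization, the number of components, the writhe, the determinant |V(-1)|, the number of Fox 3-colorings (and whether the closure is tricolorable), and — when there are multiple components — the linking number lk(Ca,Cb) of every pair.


V(t) = -t^-5 + 2t^-4 - 4t^-3 + 6t^-2 - 7t^-1 + 9 - 6t + 7t^2 - 3t^3 + 2t^4 - t^5
bracket: -A^-20 + 2A^-16 - 3A^-12 + 7A^-8 - 6A^-4 + 9 - 7A^4 + 6A^8 - 4A^12 + 2A^16 - A^20, w = 0
3 components, writhe 0, over 10 crossings
lk(C1,C2) = 0
linking number lk(C1,C3) = +1
lk(C2,C3): 0
det 48, colorings 9 of 3^10 — tricolorable
observation: the span of V is 10, within the link bound 10 + 3 - 1


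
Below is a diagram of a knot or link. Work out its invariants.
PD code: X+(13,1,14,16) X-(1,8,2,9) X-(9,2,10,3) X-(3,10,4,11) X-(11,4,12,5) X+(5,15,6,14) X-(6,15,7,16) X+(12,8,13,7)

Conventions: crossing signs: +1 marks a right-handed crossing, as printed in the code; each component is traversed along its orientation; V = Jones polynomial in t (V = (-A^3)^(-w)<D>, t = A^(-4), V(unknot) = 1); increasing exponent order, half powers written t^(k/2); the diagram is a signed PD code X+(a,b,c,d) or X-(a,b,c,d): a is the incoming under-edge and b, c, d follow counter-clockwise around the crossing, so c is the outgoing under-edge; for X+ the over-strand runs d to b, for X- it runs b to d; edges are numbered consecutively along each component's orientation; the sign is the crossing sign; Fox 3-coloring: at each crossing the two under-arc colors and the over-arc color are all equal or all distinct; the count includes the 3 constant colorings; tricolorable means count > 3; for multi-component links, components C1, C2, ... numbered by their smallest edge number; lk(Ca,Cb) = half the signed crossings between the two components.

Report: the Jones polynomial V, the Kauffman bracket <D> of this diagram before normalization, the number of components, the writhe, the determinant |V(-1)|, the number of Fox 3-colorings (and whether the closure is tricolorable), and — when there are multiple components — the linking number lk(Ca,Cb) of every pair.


V(t) = -t^-4 + t^-3 + t^-1
bracket: A^-2 + A^6 - A^10, w = -2
1 component, writhe -2, over 8 crossings
det 3, colorings 9 of 3^8 — tricolorable
observation: w = -2 (over 8 crossings) is diagram-only; (-A^3)^(2) removes it from V


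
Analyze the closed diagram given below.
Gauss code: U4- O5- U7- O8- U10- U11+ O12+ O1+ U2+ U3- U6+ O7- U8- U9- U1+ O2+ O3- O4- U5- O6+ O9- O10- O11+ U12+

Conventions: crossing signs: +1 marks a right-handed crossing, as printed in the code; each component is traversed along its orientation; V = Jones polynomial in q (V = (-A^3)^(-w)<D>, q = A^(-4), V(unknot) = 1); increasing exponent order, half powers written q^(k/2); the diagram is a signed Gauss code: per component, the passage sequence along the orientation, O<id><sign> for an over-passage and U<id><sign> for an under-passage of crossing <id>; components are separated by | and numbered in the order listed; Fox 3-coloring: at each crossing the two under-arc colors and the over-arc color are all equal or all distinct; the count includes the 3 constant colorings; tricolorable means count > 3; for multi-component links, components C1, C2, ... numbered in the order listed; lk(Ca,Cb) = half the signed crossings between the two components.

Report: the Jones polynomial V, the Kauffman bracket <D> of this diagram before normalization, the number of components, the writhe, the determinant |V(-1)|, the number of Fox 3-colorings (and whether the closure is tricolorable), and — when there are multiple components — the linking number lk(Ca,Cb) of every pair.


V = q^-5 - 2q^-4 + 2q^-3 - 2q^-2 + 2q^-1 - 1 + q
<D> = A^-10 - A^-6 + 2A^-2 - 2A^2 + 2A^6 - 2A^10 + A^14 (w = -2)
1 component over 12 crossings, w = -2
3 Fox colorings among 3^12, |V(-1)| = 11: not tricolorable
why: w = -2 (over 12 crossings) is diagram-only; (-A^3)^(2) removes it from V


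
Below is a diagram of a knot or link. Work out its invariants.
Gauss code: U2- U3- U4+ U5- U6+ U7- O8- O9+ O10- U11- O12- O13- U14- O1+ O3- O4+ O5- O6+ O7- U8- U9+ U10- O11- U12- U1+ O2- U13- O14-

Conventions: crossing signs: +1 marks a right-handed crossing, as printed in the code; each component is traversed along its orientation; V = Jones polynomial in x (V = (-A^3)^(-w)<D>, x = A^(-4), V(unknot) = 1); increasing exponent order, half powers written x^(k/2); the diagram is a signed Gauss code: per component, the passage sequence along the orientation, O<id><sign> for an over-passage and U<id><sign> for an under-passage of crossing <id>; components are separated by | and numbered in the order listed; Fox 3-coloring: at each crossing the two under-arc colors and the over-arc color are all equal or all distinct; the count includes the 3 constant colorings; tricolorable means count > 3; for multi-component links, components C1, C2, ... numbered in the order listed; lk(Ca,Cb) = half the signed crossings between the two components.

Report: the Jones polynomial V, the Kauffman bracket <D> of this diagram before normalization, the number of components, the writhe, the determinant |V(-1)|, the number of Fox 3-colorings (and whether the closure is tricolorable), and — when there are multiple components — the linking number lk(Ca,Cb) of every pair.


Jones polynomial: V(x) = -x^-9 + 2x^-8 - 3x^-7 + 3x^-6 - 3x^-5 + 3x^-4 - x^-3 + x^-2
<D> = A^-10 - A^-6 + 3A^-2 - 3A^2 + 3A^6 - 3A^10 + 2A^14 - A^18; writhe -6
components 1, writhe -6 (14 crossings)
3-colorings: 3 of 3^14, det 17 — not tricolorable
note: det 17 = |V(-1)|; not divisible by 3, so not tricolorable


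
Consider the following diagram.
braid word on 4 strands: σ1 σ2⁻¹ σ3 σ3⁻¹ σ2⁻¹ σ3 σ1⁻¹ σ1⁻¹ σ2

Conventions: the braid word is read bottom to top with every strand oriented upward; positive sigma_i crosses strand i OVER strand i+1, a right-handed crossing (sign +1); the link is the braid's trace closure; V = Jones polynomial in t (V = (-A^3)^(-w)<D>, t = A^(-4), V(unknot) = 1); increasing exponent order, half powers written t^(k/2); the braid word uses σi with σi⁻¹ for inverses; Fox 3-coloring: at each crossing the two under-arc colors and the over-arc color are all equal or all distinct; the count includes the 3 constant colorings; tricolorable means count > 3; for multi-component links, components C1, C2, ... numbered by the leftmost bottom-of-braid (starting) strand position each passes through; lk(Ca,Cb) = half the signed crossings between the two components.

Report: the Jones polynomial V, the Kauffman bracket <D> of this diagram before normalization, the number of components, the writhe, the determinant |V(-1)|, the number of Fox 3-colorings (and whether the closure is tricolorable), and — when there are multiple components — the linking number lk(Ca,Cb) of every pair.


V(t) = -t^-4 + t^-3 + t^-1
bracket: -A - A^9 + A^13, w = -1
1 component, writhe -1, over 9 crossings
det 3, colorings 9 of 3^9 — tricolorable
observation: |V(-1)| = 3: so tricolorable, since 3 divides 3


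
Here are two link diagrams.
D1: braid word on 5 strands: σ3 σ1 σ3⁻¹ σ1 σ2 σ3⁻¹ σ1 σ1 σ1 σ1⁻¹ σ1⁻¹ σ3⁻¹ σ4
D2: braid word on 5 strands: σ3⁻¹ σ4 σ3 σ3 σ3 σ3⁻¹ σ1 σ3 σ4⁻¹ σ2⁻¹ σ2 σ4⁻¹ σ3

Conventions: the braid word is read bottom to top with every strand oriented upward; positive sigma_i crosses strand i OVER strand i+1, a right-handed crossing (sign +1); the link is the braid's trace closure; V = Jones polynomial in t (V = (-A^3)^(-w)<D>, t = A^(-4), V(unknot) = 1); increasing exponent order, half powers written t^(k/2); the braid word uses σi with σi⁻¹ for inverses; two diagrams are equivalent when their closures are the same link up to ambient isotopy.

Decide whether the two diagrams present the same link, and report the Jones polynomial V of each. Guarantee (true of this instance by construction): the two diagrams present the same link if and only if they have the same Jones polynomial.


same link: no
V(D1) = -t^(-3/2) - 2t^(1/2) + t^(3/2) - t^(5/2) + t^(7/2)  [13 crossings, <D> = -A^-5 + A^-1 - A^3 + 2A^7 + A^15, w = +3]
V(D2) = -t^(1/2) - t^(3/2) - t^(5/2) + t^(9/2)  (w +3, c 13, <D> = -A^-9 + A^-1 + A^3 + A^7)
note: V(t) takes 2 values over 2 diagrams, fixing the grouping


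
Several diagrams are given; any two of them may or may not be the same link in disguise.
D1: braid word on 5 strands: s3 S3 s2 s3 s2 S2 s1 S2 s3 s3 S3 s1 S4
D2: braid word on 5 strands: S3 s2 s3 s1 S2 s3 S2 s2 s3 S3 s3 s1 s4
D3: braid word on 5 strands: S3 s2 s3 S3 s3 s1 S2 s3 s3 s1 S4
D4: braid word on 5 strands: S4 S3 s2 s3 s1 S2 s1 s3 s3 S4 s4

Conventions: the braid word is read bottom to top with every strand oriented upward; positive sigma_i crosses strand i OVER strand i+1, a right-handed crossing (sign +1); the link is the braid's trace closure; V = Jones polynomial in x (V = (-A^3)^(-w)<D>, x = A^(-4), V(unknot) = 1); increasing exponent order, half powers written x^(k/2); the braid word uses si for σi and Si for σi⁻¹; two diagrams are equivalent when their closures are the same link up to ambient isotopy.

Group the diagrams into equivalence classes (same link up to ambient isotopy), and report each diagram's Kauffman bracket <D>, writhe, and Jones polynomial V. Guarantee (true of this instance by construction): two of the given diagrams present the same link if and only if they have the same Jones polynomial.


classes: {D1, D2, D3, D4}
V(D1) = -x^(1/2) + x^(3/2) - x^(5/2) - x^(9/2)  [13 crossings, <D> = A^-9 + A^-1 - A^3 + A^7, w = +3]
V(D2) = -x^(1/2) + x^(3/2) - x^(5/2) - x^(9/2)  (w +5, c 13, <D> = A^-3 + A^5 - A^9 + A^13)
V(D3) = -x^(1/2) + x^(3/2) - x^(5/2) - x^(9/2)  [11 crossings, <D> = A^-9 + A^-1 - A^3 + A^7, w = +3]
V(D4) = -x^(1/2) + x^(3/2) - x^(5/2) - x^(9/2)  [11 crossings, <D> = A^-9 + A^-1 - A^3 + A^7, w = +3]
note: all 4 diagrams share one V(x), hence one class


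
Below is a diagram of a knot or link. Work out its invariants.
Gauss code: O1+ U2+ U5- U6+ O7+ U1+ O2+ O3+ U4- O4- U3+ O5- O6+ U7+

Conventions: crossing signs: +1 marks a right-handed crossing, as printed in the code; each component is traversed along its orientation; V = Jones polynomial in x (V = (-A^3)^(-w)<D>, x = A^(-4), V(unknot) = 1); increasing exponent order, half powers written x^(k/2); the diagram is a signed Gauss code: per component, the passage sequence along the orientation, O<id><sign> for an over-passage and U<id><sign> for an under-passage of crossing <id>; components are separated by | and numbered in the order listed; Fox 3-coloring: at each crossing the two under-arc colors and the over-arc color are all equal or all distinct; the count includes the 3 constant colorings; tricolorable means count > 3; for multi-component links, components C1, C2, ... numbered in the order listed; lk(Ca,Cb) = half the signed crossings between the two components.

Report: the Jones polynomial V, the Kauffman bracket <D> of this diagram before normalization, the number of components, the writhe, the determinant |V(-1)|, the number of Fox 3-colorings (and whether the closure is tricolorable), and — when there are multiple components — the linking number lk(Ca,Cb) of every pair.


V(x) = x + x^3 - x^4
bracket: A^-7 - A^-3 - A^5, w = +3
1 component, writhe +3, over 7 crossings
det 3, colorings 9 of 3^7 — tricolorable
observation: |V(-1)| = 3: so tricolorable, since 3 divides 3


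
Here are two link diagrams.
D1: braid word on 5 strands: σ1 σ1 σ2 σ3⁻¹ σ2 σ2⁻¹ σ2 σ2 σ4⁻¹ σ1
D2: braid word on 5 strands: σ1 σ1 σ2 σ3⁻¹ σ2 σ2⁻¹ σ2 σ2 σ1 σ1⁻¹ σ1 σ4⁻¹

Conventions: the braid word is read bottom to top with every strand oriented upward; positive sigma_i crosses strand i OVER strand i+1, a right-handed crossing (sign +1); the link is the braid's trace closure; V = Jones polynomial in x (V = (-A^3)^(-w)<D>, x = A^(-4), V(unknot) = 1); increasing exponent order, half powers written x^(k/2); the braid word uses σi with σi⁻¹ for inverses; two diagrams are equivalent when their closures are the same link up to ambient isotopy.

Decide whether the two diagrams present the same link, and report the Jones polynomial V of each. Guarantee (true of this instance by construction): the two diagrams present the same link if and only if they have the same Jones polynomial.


same link: yes
V(D1) = x^2 + 2x^4 - 2x^5 + x^6 - 2x^7 + x^8  [10 crossings, <D> = A^-20 - 2A^-16 + A^-12 - 2A^-8 + 2A^-4 + A^4, w = +4]
V(D2) = x^2 + 2x^4 - 2x^5 + x^6 - 2x^7 + x^8  (w +4, c 12, <D> = A^-20 - 2A^-16 + A^-12 - 2A^-8 + 2A^-4 + A^4)
note: Markov moves rewrite D1 (10 crossings) into D2 (12)


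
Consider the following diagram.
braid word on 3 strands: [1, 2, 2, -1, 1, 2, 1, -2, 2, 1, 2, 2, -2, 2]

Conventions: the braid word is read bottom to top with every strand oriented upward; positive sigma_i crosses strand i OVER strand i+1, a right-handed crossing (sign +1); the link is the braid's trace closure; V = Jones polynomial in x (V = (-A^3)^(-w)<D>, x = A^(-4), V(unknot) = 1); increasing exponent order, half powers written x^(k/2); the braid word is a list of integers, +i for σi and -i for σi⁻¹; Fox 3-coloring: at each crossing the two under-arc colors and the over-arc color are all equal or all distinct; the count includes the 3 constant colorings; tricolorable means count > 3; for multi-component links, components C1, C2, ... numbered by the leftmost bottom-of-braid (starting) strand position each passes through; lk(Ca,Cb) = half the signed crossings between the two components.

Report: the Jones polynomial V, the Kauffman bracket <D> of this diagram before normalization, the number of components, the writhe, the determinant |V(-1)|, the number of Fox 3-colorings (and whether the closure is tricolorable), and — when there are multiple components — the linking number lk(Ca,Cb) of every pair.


V(x) = x^3 + x^5 - x^8
bracket: -A^-8 + A^4 + A^12, w = +8
1 component, writhe +8, over 14 crossings
det 3, colorings 9 of 3^14 — tricolorable
observation: the word shrinks to σ1 σ2 σ2 σ2 σ1 σ1 σ2 σ2 after cancelling


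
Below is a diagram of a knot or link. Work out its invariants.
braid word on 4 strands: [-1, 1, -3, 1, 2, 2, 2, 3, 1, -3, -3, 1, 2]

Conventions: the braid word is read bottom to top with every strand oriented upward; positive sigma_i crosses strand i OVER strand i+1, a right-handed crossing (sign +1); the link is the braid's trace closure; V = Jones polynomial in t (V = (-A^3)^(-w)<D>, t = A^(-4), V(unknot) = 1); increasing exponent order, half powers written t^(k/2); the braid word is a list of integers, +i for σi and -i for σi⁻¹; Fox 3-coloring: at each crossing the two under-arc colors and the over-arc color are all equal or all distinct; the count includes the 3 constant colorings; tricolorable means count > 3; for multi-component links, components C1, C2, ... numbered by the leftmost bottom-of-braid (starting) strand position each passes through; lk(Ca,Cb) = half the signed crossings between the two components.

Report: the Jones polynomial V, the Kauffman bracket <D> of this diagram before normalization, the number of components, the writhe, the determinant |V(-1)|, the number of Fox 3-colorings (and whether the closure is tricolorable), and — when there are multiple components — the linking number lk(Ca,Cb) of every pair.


Jones polynomial: V(t) = 1 - t + 3t^2 - 3t^3 + 3t^4 - 4t^5 + 3t^6 - 2t^7 + t^8
<D> = -A^-17 + 2A^-13 - 3A^-9 + 4A^-5 - 3A^-1 + 3A^3 - 3A^7 + A^11 - A^15; writhe +5
components 1, writhe +5 (13 crossings)
3-colorings: 9 of 3^13, det 21 — tricolorable
note: the word shrinks to σ3⁻¹ σ1 σ2 σ2 σ2 σ3 σ1 σ3⁻¹ σ3⁻¹ σ1 σ2 after cancelling


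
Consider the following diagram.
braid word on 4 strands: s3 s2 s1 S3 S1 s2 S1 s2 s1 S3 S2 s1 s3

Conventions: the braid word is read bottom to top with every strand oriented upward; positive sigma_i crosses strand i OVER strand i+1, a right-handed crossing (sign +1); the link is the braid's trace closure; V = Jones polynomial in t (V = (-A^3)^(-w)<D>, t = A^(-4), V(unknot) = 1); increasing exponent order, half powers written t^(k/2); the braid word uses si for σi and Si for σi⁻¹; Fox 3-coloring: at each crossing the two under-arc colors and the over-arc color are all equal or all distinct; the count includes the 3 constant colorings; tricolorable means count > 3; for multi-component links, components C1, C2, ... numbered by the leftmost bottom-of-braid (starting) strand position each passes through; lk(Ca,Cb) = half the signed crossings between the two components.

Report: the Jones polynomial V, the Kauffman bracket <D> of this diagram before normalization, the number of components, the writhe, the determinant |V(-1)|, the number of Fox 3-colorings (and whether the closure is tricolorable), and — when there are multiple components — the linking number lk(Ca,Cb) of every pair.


Jones polynomial: V(t) = t^-1 - 1 + 2t - 3t^2 + 3t^3 - 2t^4 + 2t^5 - t^6
<D> = A^-15 - 2A^-11 + 2A^-7 - 3A^-3 + 3A - 2A^5 + A^9 - A^13; writhe +3
components 1, writhe +3 (13 crossings)
3-colorings: 9 of 3^13, det 15 — tricolorable
note: det 15 = |V(-1)|; divisible by 3, so tricolorable


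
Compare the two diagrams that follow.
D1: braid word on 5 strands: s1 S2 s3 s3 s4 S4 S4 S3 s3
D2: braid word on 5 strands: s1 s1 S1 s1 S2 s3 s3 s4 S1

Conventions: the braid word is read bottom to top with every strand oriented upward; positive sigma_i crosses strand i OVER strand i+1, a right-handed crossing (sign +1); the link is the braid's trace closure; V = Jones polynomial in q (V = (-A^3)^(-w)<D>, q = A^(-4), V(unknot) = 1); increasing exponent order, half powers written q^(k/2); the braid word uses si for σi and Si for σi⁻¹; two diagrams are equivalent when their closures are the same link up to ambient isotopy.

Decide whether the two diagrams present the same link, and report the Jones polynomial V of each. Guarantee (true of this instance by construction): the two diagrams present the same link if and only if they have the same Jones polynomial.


equivalent: yes
D1 (bracket A^-7 + A; 9 crossings at w = +1): V = -q^(1/2) - q^(5/2)
D2 (bracket A^-1 + A^7; 9 crossings at w = +3): V = -q^(1/2) - q^(5/2)
key observation: Markov moves rewrite D1 (9 crossings) into D2 (9)


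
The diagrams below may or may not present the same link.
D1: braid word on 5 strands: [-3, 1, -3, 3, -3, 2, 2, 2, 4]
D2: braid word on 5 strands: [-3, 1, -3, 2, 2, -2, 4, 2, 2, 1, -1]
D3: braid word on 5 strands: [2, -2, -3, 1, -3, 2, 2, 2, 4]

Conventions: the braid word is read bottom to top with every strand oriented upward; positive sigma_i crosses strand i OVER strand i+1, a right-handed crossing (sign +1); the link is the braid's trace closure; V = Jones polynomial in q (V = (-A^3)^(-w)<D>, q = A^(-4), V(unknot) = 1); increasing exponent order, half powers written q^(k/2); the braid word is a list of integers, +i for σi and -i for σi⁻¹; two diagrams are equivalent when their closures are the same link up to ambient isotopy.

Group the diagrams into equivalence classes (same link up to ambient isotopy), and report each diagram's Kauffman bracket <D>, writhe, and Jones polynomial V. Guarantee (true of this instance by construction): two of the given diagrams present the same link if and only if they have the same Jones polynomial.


equivalence classes: {D1, D2, D3}
D1 (bracket -A^-5 + A^-1 - A^3 + 2A^7 + A^15; 9 crossings at w = +3): V = -q^(-3/2) - 2q^(1/2) + q^(3/2) - q^(5/2) + q^(7/2)
V(D2) = -q^(-3/2) - 2q^(1/2) + q^(3/2) - q^(5/2) + q^(7/2)  (w +3, c 11, <D> = -A^-5 + A^-1 - A^3 + 2A^7 + A^15)
V(D3) = -q^(-3/2) - 2q^(1/2) + q^(3/2) - q^(5/2) + q^(7/2)  (w +3, c 9, <D> = -A^-5 + A^-1 - A^3 + 2A^7 + A^15)
observation: one V(q) for all 3 diagrams — one class (guaranteed)


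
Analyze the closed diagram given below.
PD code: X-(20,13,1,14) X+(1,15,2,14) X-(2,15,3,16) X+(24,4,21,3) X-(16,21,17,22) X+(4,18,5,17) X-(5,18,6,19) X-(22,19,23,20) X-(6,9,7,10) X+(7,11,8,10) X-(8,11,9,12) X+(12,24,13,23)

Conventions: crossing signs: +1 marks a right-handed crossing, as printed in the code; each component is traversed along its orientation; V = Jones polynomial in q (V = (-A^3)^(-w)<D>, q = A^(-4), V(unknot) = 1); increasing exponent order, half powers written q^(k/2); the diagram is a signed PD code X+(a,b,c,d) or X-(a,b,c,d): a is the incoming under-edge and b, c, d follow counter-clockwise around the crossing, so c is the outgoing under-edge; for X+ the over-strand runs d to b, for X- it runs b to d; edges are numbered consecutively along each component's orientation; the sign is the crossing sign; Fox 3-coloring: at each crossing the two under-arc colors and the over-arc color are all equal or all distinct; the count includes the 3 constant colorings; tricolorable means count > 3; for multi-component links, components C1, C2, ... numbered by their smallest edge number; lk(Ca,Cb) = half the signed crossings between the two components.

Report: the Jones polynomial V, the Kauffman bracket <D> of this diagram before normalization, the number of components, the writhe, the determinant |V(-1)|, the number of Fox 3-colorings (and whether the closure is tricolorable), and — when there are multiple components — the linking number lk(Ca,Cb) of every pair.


V = q^(-7/2) - 2q^(-5/2) + q^(-3/2) - 2q^(-1/2) + q^(1/2) - q^(3/2)
<D> = -A^-12 + A^-8 - 2A^-4 + 1 - 2A^4 + A^8 (w = -2)
2 components over 12 crossings, w = -2
lk(C1,C2): 0
3 Fox colorings among 3^12, |V(-1)| = 8: not tricolorable
why: w = -2 (over 12 crossings) is diagram-only; (-A^3)^(2) removes it from V


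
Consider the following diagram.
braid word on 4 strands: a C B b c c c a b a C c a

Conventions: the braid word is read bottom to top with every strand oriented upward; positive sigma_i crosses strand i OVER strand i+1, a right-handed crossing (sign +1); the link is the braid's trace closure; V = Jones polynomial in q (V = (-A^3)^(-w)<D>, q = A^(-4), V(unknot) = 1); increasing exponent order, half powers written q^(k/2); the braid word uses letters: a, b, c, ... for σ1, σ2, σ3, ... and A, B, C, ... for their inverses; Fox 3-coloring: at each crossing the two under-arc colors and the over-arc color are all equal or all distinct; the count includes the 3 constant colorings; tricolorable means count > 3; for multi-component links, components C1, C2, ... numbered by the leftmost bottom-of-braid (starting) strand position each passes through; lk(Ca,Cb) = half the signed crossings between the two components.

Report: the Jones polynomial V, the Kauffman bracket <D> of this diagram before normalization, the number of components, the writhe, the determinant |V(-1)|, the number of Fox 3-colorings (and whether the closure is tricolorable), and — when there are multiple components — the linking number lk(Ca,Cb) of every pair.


V = q^2 + 2q^4 - q^5 + 2q^6 - q^7 + q^8
<D> = -A^-11 + A^-7 - 2A^-3 + A - 2A^5 - A^13 (w = +7)
3 components over 13 crossings, w = +7
lk(C1,C2): +2
lk(C1,C3) = 0
linking number lk(C2,C3) = +1
3 Fox colorings among 3^13, |V(-1)| = 8: not tricolorable
why: span 6 respects span(V) <= c + mu - 1 = 15 for this 3-component diagram


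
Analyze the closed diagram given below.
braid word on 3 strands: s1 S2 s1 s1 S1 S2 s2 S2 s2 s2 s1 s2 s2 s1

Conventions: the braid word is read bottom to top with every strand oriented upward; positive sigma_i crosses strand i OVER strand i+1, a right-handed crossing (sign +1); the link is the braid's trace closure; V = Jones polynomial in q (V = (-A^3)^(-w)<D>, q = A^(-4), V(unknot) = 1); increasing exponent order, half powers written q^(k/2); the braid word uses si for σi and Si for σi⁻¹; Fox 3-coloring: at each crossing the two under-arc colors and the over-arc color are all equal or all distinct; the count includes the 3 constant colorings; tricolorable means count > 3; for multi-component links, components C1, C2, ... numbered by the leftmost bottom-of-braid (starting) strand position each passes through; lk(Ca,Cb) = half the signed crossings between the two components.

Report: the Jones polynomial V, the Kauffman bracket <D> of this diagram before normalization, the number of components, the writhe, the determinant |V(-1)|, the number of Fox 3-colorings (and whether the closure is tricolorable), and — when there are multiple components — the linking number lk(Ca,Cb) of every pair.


Jones polynomial: V(q) = q^2 + 2q^4 - 2q^5 + q^6 - 2q^7 + q^8
<D> = A^-14 - 2A^-10 + A^-6 - 2A^-2 + 2A^2 + A^10; writhe +6
components 1, writhe +6 (14 crossings)
3-colorings: 27 of 3^14, det 9 — tricolorable
note: inverse pairs cancel, leaving σ1 σ2⁻¹ σ1 σ2 σ1 σ2 σ2 σ1


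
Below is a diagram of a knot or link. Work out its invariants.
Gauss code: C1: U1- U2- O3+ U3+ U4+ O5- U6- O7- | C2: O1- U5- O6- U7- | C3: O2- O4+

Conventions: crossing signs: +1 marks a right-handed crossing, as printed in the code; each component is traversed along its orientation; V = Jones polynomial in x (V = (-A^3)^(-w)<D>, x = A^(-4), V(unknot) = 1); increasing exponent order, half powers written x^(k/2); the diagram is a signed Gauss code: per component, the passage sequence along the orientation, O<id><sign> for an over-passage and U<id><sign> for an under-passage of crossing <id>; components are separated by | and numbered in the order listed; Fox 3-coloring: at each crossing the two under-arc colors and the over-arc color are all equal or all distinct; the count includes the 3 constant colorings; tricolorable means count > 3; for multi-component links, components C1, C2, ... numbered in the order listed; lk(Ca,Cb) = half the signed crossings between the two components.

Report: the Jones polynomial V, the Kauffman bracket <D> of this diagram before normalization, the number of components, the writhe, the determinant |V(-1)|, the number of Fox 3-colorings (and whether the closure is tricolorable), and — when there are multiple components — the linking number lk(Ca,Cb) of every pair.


V = x^-6 + x^-3 + x^-2 + x^-1
<D> = -A^-5 - A^-1 - A^3 - A^15 (w = -3)
3 components over 7 crossings, w = -3
lk(C1,C2): -2
lk(C1,C3) = 0
linking number lk(C2,C3) = 0
9 Fox colorings among 3^8, |V(-1)| = 0: tricolorable
why: the span of V is 5, within the link bound 7 + 3 - 1


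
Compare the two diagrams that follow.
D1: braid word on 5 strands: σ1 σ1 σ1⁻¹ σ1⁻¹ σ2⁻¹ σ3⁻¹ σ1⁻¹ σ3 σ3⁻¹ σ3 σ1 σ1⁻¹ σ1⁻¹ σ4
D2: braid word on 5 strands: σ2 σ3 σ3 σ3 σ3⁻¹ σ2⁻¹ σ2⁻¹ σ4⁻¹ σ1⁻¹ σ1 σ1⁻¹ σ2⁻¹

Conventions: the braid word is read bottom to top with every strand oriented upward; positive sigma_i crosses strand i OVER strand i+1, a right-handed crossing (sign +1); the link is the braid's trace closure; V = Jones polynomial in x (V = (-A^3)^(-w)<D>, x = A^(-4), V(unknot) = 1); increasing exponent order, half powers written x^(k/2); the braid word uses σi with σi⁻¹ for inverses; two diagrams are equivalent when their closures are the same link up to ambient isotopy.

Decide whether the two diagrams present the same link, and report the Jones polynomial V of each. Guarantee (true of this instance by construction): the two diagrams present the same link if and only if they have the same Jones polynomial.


same link: no
V(D1) = x^-3 + x^-2 + x^-1 + 1  [14 crossings, <D> = A^-6 + A^-2 + A^2 + A^6, w = -2]
D2 (bracket A^-14 + 2A^-6 + A^2; 12 crossings at w = -2): V = x^-2 + 2 + x^2
note: 2 classes among 2 diagrams; unequal V(x) rules out equality


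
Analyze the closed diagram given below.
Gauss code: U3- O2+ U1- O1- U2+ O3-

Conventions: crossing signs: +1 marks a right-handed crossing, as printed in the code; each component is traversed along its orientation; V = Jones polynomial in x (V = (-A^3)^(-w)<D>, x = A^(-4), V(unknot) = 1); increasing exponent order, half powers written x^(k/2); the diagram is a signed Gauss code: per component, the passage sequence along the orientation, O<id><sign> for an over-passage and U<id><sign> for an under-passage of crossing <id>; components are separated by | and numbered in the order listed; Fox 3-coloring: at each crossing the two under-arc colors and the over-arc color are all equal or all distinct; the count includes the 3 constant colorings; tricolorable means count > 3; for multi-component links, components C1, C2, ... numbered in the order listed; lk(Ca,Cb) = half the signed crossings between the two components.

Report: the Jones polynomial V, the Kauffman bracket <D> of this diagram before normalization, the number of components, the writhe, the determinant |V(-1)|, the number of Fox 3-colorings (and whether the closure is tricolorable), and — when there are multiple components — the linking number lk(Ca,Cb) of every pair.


V = 1
<D> = -A^-3 (w = -1)
1 component over 3 crossings, w = -1
3 Fox colorings among 3^3, |V(-1)| = 1: not tricolorable
why: det 1 = |V(-1)|; not divisible by 3, so not tricolorable


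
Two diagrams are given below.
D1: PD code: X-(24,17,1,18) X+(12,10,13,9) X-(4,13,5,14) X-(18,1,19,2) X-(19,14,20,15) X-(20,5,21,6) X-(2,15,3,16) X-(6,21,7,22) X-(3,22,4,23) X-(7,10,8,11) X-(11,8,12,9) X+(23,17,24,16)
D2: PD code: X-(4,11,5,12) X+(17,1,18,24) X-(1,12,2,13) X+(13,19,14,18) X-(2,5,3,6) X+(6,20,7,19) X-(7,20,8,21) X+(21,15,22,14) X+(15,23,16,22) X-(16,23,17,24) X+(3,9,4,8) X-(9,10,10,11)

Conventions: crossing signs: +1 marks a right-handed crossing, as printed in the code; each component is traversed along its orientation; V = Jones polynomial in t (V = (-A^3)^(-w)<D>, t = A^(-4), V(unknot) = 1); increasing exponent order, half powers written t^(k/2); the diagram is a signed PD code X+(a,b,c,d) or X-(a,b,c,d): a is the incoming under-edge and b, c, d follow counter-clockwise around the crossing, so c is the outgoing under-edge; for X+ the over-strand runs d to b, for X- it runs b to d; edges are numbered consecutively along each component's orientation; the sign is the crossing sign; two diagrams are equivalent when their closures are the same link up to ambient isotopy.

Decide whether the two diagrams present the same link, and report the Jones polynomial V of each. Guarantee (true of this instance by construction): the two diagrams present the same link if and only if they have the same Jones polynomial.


equivalent: no
D1 (bracket A^-16 + A^-8 - A^-4 + 1 - A^4; 12 crossings at w = -8): V = -t^-7 + t^-6 - t^-5 + t^-4 + t^-2
V(D2) = t + t^3 - t^4  (w 0, c 12, <D> = -A^-16 + A^-12 + A^-4)
key observation: comparing 2 Jones polynomials yields 2 groups


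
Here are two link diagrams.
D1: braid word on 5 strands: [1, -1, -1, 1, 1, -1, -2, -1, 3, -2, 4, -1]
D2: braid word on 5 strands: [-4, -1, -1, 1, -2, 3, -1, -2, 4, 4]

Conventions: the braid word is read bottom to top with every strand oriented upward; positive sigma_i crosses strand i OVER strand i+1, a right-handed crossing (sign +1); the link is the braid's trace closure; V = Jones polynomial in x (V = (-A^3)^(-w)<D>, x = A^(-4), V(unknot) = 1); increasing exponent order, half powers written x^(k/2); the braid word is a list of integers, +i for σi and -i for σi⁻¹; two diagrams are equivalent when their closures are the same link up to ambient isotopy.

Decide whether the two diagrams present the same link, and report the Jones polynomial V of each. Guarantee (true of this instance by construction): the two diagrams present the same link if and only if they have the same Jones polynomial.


equivalent: yes
V(D1) = -x^-4 + x^-3 + x^-1  (w -2, c 12, <D> = A^-2 + A^6 - A^10)
D2 (bracket A^-2 + A^6 - A^10; 10 crossings at w = -2): V = -x^-4 + x^-3 + x^-1
why: from 12 to 10 crossings by R-moves: one link, two diagrams


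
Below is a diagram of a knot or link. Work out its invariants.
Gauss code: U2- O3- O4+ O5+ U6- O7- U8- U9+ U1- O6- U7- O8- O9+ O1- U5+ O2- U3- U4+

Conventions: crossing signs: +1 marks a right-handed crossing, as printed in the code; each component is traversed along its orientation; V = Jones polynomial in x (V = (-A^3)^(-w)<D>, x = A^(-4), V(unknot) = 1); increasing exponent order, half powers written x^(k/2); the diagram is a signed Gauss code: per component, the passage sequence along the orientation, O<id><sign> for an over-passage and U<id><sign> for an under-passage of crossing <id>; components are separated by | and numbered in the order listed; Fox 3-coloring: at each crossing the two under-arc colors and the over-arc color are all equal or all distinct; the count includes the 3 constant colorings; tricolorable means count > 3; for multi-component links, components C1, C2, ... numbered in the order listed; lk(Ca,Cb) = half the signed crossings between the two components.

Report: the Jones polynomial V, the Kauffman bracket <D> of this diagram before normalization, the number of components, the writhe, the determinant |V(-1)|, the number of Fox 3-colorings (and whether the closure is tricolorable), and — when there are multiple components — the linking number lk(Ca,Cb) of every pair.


Jones polynomial: V(x) = -x^-4 + x^-3 + x^-1
<D> = -A^-5 - A^3 + A^7; writhe -3
components 1, writhe -3 (9 crossings)
3-colorings: 9 of 3^9, det 3 — tricolorable
note: det 3 = |V(-1)|; divisible by 3, so tricolorable


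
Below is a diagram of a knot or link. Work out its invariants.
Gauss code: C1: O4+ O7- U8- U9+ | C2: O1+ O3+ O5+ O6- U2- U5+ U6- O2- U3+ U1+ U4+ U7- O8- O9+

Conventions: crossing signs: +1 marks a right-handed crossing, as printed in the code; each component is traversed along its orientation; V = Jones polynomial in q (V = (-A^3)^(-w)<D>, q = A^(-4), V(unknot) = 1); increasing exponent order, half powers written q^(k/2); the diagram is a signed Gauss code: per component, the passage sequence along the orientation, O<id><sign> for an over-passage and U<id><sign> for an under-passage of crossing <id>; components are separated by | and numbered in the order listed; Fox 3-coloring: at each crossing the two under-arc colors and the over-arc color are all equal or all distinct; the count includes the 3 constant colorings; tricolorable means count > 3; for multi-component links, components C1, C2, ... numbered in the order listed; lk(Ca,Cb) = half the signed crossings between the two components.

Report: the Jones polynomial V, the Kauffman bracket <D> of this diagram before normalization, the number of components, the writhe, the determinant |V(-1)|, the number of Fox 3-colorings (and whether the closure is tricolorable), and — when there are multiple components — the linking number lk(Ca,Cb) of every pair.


V = -q^(-1/2) - q^(1/2)
<D> = A + A^5 (w = +1)
2 components over 9 crossings, w = +1
lk(C1,C2): 0
9 Fox colorings among 3^9, |V(-1)| = 0: tricolorable
why: span 1 respects span(V) <= c + mu - 1 = 10 for this 2-component diagram
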